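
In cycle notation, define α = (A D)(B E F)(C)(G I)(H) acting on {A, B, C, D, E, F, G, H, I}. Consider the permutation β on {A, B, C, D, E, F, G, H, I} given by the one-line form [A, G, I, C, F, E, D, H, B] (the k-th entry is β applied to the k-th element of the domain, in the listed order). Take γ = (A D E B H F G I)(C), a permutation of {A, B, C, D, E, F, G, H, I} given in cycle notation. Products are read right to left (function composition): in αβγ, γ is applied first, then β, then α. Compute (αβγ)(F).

A

(αβγ)(F) = α(β(γ(F))). γ(F) = G, then β(G) = D, then α(D) = A, so the result is A.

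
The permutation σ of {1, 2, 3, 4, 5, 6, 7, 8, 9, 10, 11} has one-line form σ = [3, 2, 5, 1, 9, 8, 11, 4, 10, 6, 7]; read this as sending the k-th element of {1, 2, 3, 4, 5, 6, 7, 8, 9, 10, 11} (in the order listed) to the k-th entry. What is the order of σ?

8

The disjoint-cycle form of σ has cycle lengths 8, 2, 1.
Since disjoint cycles commute, ord(σ) = lcm(8, 2) = 8.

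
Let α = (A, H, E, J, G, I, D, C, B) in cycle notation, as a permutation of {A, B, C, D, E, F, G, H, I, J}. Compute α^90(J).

J lies in the 9-cycle (A, H, E, J, G, I, D, C, B).
Powers repeat with period 9 on this cycle, and 90 mod 9 = 0, so α^90(J) = α^0(J).
So α^90(J) = J.

J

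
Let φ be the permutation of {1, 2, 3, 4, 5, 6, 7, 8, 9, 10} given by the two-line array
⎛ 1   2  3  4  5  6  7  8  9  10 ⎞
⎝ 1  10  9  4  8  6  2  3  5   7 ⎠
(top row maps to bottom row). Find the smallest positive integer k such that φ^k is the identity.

Decomposing into disjoint cycles gives cycle lengths 4, 3, 1, 1, 1.
Since disjoint cycles commute, ord(φ) = lcm(4, 3) = 12.

12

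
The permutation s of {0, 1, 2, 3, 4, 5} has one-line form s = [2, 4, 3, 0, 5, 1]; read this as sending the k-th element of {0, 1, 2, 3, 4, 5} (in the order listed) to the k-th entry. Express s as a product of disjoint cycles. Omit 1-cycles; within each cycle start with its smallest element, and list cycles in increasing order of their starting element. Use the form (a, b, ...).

(0, 2, 3)(1, 4, 5)

From 0: 0 → 2 → 3 → 0, closing the cycle (0, 2, 3).
Repeating from the next unused element and collecting all non-trivial cycles gives (0, 2, 3)(1, 4, 5).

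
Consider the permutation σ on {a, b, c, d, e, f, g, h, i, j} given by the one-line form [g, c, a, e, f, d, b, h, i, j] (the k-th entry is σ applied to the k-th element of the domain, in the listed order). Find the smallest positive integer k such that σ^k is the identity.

Writing σ as disjoint cycles, the cycle lengths are 4, 3, 1, 1, 1.
The order is lcm(4, 3) = 12.

12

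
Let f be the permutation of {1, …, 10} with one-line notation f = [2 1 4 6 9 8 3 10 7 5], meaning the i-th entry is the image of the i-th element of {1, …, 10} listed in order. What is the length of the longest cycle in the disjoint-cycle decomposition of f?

8

Decomposing into disjoint cycles gives (1 2)(3 4 6 8 10 5 9 7); the longest has length 8.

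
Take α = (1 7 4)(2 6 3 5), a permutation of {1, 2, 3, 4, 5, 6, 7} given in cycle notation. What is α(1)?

1 appears in (1 7 4); the next entry (wrapping around) is 7.

7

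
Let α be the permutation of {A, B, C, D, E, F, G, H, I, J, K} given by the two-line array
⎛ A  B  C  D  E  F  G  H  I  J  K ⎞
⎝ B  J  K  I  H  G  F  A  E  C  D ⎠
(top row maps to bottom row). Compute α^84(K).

Tracing K → D → … returns to K after 9 steps, so K lies in a 9-cycle (A, B, J, C, K, D, I, E, H).
On a 9-cycle, α^9 is the identity, so α^84 = α^3 there (84 ≡ 3 mod 9).
Stepping 3 places around the cycle: K → D → I → E.

E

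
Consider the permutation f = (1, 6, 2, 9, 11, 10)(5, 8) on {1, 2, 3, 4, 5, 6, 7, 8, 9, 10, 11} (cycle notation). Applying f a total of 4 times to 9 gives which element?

6

9 lies in the 6-cycle (1, 6, 2, 9, 11, 10).
Advancing 4 steps from 9: 9 → 11 → 10 → 1 → 6.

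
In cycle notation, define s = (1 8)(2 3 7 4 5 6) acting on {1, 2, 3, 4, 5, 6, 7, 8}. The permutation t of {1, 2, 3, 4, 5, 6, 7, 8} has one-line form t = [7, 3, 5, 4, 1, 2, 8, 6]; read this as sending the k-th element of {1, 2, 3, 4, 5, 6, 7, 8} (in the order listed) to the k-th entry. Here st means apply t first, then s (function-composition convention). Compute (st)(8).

2

First apply t: t(8) = 6, then s(6) = 2. Thus (st)(8) = 2.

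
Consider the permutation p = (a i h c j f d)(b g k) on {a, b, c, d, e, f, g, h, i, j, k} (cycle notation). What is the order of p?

The cycle type of p is (7, 3, 1).
The order is lcm(7, 3) = 21.

21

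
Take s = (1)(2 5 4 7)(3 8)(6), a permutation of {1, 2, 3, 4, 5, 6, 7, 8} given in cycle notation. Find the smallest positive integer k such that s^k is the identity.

4

The cycle type of s is (4, 2, 1, 1).
Since disjoint cycles commute, ord(s) = lcm(4, 2) = 4.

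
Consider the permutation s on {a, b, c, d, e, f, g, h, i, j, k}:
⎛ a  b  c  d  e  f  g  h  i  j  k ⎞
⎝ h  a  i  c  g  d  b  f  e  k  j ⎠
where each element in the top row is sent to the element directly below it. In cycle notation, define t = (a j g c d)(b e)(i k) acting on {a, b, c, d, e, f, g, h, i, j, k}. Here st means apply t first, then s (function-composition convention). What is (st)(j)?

b

(st)(j) = s(t(j)). t(j) = g, then s(g) = b. So (st)(j) = b.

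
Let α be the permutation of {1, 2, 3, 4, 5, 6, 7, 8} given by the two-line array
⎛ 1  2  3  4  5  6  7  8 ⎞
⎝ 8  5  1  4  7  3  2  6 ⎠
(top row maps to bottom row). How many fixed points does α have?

The fixed points (elements with α(x) = x) are {4}, so there is 1.

1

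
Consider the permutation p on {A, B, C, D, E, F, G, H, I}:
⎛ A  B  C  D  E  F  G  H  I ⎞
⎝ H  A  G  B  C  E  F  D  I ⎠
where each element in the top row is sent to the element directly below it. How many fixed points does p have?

1

The fixed points (elements with p(x) = x) are {I}, so there is 1.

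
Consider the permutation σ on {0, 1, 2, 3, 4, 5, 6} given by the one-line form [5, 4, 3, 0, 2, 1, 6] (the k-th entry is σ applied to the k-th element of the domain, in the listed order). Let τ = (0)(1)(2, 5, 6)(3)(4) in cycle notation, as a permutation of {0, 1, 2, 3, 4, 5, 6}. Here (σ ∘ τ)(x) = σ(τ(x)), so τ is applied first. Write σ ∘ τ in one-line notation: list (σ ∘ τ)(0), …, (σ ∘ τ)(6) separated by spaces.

(σ ∘ τ)(x) = σ(τ(x)). Computing each image: σ(τ(0)) = σ(0) = 5, σ(τ(1)) = σ(1) = 4, σ(τ(2)) = σ(5) = 1, σ(τ(3)) = σ(3) = 0, σ(τ(4)) = σ(4) = 2, σ(τ(5)) = σ(6) = 6, σ(τ(6)) = σ(2) = 3.
Hence σ ∘ τ = [5 4 1 0 2 6 3].

5 4 1 0 2 6 3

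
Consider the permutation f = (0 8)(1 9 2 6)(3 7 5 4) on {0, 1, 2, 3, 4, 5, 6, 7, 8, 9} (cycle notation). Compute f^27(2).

2 lies in the 4-cycle (1 9 2 6).
On a 4-cycle, f^4 is the identity, so f^27 = f^3 there (27 ≡ 3 mod 4).
Stepping 3 places around the cycle: 2 → 6 → 1 → 9.

9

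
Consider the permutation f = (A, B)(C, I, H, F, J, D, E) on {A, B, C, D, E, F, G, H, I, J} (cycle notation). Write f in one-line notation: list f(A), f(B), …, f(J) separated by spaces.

Each element maps to the next entry in its cycle (wrapping to the front): A→B, B→A, C→I, D→E, E→C, F→J, G→G, H→F, I→H, J→D.
So the one-line form is B A I E C J G F H D.

B A I E C J G F H D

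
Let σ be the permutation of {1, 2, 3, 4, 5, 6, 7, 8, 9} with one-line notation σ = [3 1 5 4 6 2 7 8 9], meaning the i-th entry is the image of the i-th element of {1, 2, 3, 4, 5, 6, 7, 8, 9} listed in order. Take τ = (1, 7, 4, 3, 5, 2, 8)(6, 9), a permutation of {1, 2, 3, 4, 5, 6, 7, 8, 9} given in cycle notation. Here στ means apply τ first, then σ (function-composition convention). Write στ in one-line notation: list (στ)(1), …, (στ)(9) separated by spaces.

(στ)(x) = σ(τ(x)). Computing each image: σ(τ(1)) = σ(7) = 7, σ(τ(2)) = σ(8) = 8, σ(τ(3)) = σ(5) = 6, σ(τ(4)) = σ(3) = 5, σ(τ(5)) = σ(2) = 1, σ(τ(6)) = σ(9) = 9, σ(τ(7)) = σ(4) = 4, σ(τ(8)) = σ(1) = 3, σ(τ(9)) = σ(6) = 2.
Hence στ = [7 8 6 5 1 9 4 3 2].

7 8 6 5 1 9 4 3 2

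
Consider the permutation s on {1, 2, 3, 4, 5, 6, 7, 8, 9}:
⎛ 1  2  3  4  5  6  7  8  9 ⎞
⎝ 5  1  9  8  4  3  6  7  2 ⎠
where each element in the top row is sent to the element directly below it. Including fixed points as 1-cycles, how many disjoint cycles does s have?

The cycle decomposition is (1 5 4 8 7 6 3 9 2), which has 1 cycle (counting 1-cycles).

1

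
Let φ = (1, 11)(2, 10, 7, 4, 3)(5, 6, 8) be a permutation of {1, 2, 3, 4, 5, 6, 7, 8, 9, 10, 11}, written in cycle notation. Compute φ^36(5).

5

5 lies in the 3-cycle (5, 6, 8).
Since the cycle has length 3, φ^36 acts on it the same as φ^0 (36 mod 3 = 0).
So φ^36(5) = 5.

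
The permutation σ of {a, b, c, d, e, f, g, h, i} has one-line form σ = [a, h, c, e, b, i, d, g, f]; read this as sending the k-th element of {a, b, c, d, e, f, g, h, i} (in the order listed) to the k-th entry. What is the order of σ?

The disjoint-cycle form of σ has cycle lengths 5, 2, 1, 1.
The order is lcm(5, 2) = 10.

10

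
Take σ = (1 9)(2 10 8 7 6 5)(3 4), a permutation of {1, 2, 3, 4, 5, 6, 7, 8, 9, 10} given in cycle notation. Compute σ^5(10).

10 lies in the 6-cycle (2 10 8 7 6 5).
Stepping 5 places around the cycle: 10 → 8 → 7 → 6 → 5 → 2.

2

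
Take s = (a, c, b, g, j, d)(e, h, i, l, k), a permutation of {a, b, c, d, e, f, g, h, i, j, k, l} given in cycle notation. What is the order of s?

The disjoint cycles have lengths 6, 5, 1.
Since disjoint cycles commute, ord(s) = lcm(6, 5) = 30.

30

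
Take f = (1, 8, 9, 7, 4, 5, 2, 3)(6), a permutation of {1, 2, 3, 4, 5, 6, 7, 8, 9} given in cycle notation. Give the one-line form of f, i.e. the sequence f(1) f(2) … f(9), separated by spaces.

8 3 1 5 2 6 4 9 7

Each element maps to the next entry in its cycle (wrapping to the front): 1→8, 2→3, 3→1, 4→5, 5→2, 6→6, 7→4, 8→9, 9→7.
So the one-line form is 8 3 1 5 2 6 4 9 7.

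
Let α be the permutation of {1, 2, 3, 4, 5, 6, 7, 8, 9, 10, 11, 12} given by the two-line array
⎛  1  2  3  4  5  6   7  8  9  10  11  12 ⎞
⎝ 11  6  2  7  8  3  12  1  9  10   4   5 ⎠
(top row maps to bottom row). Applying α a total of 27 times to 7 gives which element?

Tracing 7 → 12 → … returns to 7 after 7 steps, so 7 lies in a 7-cycle (1 11 4 7 12 5 8).
Since the cycle has length 7, α^27 acts on it the same as α^6 (27 mod 7 = 6).
Stepping 6 places around the cycle: 7 → 12 → 5 → 8 → 1 → 11 → 4.

4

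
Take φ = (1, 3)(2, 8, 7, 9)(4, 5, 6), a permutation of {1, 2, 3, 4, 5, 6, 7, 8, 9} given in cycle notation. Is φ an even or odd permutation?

The cycle lengths are 4, 3, 2.
A cycle of length ℓ contributes ℓ−1 transpositions, so φ is a product of 3 + 2 + 1 = 6 transpositions — even.

even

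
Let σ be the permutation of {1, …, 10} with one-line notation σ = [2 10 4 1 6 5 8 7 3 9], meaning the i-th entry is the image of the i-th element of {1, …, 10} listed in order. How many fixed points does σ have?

No element satisfies σ(x) = x, so there are 0 fixed points.

0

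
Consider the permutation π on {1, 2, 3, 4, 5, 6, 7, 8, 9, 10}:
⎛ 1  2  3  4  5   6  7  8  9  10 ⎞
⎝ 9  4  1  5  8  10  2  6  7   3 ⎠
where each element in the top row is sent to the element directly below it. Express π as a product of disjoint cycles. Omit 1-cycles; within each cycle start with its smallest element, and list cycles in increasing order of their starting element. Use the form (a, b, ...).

(1, 9, 7, 2, 4, 5, 8, 6, 10, 3)

Start at 1 and follow images: 1 → 9 → 7 → 2 → 4 → 5 → 8 → 6 → 10 → 3 → 1, giving the cycle (1, 9, 7, 2, 4, 5, 8, 6, 10, 3).
Repeating from the next unused element and collecting all non-trivial cycles gives (1, 9, 7, 2, 4, 5, 8, 6, 10, 3).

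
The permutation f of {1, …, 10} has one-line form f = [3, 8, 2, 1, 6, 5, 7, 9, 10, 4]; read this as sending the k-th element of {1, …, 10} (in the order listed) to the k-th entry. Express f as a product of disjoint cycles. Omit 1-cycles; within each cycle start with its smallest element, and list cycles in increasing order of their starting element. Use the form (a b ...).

(1 3 2 8 9 10 4)(5 6)

From 1: 1 → 3 → 2 → 8 → 9 → 10 → 4 → 1, closing the cycle (1 3 2 8 9 10 4).
Repeating from the next unused element and collecting all non-trivial cycles gives (1 3 2 8 9 10 4)(5 6).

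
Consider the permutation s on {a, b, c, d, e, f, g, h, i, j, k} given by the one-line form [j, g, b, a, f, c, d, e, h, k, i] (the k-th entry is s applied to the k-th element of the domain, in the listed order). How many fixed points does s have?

No element satisfies s(x) = x, so there are 0 fixed points.

0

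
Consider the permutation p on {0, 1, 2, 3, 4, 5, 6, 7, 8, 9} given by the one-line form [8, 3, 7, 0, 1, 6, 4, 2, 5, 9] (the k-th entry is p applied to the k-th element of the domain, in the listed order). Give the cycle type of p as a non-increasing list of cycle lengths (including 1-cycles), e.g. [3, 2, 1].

The disjoint cycles are (0 8 5 6 4 1 3)(2 7)(9), with lengths 7, 2, 1 in non-increasing order.

[7, 2, 1]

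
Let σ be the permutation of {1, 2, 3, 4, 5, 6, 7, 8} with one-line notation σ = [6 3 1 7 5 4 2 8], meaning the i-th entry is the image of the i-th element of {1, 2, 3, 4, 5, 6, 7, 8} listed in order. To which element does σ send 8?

8

8 is element number 8 of the domain, and entry number 8 of the one-line form is 8, so σ(8) = 8.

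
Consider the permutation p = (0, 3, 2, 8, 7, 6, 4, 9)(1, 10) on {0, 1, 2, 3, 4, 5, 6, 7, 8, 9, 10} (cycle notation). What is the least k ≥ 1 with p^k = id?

8

The disjoint cycles have lengths 8, 2, 1.
The order is lcm(8, 2) = 8.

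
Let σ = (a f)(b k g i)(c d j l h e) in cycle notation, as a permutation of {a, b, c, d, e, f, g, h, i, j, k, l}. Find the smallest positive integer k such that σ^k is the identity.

The cycle type of σ is (6, 4, 2).
The order is lcm(6, 4, 2) = 12.

12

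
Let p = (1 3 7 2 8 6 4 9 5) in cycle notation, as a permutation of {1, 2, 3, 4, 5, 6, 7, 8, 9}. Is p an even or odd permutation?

even

The cycle lengths are 9.
A cycle is odd iff its length is even; p has 0 even-length cycles, so sgn(p) = (−1)^0 and p is even.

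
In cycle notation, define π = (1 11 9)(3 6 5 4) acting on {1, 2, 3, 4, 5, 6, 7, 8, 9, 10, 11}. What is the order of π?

The disjoint cycles have lengths 4, 3, 1, 1, 1, 1.
The order of π is the least common multiple of its cycle lengths: lcm(4, 3) = 12.

12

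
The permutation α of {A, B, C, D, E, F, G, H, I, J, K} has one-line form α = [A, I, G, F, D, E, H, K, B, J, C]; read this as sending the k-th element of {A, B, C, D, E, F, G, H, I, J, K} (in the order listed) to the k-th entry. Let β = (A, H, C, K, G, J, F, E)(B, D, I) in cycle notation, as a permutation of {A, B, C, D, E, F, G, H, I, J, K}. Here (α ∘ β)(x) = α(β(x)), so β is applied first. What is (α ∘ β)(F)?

D

β(F) = E, then α(E) = D; composing gives (α ∘ β)(F) = D.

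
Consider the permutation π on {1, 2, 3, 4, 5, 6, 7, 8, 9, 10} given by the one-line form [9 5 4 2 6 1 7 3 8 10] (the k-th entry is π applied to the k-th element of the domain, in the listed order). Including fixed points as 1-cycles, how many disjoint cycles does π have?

3

The cycle decomposition is (1 9 8 3 4 2 5 6)(7)(10), which has 3 cycles (counting 1-cycles).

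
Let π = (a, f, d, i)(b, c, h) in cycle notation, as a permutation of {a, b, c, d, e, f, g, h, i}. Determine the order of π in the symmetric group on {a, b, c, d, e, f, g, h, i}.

The cycle type of π is (4, 3, 1, 1).
The order of π is the least common multiple of its cycle lengths: lcm(4, 3) = 12.

12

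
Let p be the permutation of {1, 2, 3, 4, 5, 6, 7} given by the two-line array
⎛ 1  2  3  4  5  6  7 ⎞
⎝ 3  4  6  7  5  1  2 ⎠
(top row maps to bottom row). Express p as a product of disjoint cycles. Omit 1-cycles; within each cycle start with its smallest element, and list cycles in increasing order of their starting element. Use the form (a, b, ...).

Iterating p from 1 gives 1 → 3 → 6 → 1; that is the 3-cycle (1, 3, 6).
Continuing from each remaining unvisited element yields (1, 3, 6)(2, 4, 7).

(1, 3, 6)(2, 4, 7)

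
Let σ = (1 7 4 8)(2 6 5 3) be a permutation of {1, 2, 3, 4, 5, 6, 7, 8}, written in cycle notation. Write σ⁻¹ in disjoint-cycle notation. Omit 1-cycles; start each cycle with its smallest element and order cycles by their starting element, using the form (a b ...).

(1 8 4 7)(2 3 5 6)

If σ sends a → b within a cycle, σ⁻¹ sends b → a; equivalently, reverse each cycle.
Reversing each cycle of σ and rotating so the smallest element leads gives (1 8 4 7)(2 3 5 6).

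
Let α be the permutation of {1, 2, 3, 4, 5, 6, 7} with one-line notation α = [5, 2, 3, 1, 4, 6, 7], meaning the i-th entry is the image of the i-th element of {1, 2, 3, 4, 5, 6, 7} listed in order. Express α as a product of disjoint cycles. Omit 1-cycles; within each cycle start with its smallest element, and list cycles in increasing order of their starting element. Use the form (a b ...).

Iterating α from 1 gives 1 → 5 → 4 → 1; that is the 3-cycle (1 5 4).
Repeating from the next unused element and collecting all non-trivial cycles gives (1 5 4).

(1 5 4)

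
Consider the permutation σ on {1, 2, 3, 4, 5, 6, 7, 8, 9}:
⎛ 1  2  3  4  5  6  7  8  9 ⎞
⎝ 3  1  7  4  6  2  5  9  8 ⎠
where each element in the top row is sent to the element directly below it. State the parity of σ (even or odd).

even

In disjoint-cycle form the cycle lengths are 6, 2, 1.
A cycle of length ℓ contributes ℓ−1 transpositions, so σ is a product of 5 + 1 = 6 transpositions — even.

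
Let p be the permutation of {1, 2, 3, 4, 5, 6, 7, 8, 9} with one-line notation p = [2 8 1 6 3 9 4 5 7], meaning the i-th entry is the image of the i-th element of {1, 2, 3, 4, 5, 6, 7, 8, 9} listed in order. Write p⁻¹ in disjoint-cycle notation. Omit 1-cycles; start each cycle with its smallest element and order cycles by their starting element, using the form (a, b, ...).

(1, 3, 5, 8, 2)(4, 7, 9, 6)

The cycle decomposition of p is (1, 2, 8, 5, 3)(4, 6, 9, 7).
Reversing each cycle (and rotating so the smallest element leads) gives p⁻¹ = (1, 3, 5, 8, 2)(4, 7, 9, 6).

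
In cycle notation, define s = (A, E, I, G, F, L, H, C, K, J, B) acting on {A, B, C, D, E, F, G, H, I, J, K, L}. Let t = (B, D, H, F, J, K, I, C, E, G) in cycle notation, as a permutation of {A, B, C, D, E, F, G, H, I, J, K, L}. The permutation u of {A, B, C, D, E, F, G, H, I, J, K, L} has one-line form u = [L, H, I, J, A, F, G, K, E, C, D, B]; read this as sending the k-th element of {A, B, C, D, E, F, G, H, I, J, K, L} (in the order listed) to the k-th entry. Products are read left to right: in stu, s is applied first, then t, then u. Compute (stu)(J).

Apply the permutations in order: s(J) = B, then t(B) = D, then u(D) = J. So (stu)(J) = J.

J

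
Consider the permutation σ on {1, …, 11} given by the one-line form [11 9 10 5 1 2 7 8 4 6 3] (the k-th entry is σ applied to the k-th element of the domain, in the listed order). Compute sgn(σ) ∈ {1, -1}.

In disjoint-cycle form the cycle lengths are 9, 1, 1.
A cycle of length ℓ contributes ℓ−1 transpositions, so σ is a product of 8 transpositions — even.

1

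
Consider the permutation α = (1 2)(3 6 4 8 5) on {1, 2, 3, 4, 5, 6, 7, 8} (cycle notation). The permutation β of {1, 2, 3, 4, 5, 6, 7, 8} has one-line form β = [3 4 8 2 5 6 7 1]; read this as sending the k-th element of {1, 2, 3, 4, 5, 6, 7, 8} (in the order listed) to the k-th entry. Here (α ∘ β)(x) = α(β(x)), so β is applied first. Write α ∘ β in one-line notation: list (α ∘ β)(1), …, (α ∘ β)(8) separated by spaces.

Chase each element through β then α: 1 → 3 → 6; 2 → 4 → 8; 3 → 8 → 5; 4 → 2 → 1; 5 → 5 → 3; 6 → 6 → 4; 7 → 7 → 7; 8 → 1 → 2.
Collecting the images, α ∘ β = [6 8 5 1 3 4 7 2].

6 8 5 1 3 4 7 2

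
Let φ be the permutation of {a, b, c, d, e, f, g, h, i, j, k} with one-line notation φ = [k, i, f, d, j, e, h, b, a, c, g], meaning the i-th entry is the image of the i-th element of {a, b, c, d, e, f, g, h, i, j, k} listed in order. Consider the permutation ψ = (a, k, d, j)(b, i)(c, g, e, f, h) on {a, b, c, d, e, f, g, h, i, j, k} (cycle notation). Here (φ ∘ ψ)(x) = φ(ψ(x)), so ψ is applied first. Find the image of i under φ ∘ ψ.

i

(φ ∘ ψ)(i) = φ(ψ(i)). ψ(i) = b, then φ(b) = i. So (φ ∘ ψ)(i) = i.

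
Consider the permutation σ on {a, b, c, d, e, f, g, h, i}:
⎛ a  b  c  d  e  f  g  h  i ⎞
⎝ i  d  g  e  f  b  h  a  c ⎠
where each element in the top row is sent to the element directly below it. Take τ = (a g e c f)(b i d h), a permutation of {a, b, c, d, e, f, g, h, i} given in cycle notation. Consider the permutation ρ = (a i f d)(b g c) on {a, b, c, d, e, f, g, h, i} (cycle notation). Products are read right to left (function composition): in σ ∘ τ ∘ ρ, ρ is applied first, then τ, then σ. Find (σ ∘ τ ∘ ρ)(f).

a

Chase f: ρ(f) = d; τ(d) = h; σ(h) = a. Hence (σ ∘ τ ∘ ρ)(f) = a.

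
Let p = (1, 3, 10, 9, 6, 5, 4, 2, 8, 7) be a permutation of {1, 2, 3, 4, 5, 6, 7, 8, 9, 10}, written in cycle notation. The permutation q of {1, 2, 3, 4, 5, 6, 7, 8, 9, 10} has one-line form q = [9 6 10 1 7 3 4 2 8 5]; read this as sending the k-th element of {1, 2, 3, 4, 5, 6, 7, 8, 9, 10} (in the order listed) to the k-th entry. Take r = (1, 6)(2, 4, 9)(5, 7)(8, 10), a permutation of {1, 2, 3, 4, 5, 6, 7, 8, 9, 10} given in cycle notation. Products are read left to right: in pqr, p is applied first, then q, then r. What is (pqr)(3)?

Chase 3: p(3) = 10; q(10) = 5; r(5) = 7. Hence (pqr)(3) = 7.

7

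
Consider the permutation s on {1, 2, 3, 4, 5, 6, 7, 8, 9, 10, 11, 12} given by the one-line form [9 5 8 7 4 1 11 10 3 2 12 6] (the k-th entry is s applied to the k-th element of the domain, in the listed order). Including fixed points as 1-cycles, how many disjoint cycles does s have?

1

The cycle decomposition is (1 9 3 8 10 2 5 4 7 11 12 6), which has 1 cycle (counting 1-cycles).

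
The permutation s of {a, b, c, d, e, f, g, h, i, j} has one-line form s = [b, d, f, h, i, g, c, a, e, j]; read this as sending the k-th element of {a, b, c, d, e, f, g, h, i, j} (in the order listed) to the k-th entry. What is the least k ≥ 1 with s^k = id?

The disjoint-cycle form of s has cycle lengths 4, 3, 2, 1.
Since disjoint cycles commute, ord(s) = lcm(4, 3, 2) = 12.

12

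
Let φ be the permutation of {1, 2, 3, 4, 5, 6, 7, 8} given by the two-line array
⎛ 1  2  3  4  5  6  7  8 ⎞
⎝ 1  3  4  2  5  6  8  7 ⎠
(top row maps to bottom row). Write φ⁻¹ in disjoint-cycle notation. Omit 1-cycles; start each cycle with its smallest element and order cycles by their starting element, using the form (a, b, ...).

(2, 4, 3)(7, 8)

First write φ in disjoint cycles: (2, 3, 4)(7, 8).
Reversing each cycle (and rotating so the smallest element leads) gives φ⁻¹ = (2, 4, 3)(7, 8).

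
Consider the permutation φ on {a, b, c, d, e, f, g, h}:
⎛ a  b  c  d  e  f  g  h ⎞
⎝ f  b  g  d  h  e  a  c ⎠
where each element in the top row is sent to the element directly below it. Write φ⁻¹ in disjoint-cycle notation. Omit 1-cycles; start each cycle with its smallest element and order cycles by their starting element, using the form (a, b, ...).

(a, g, c, h, e, f)

First write φ in disjoint cycles: (a, f, e, h, c, g).
Reversing each cycle (and rotating so the smallest element leads) gives φ⁻¹ = (a, g, c, h, e, f).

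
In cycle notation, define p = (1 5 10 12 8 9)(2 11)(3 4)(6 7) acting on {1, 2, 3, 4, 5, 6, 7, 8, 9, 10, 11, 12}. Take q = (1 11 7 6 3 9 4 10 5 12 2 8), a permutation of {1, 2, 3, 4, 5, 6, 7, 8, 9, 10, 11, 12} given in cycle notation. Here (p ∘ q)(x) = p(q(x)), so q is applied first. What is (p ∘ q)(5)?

(p ∘ q)(5) = p(q(5)). q(5) = 12, then p(12) = 8. So (p ∘ q)(5) = 8.

8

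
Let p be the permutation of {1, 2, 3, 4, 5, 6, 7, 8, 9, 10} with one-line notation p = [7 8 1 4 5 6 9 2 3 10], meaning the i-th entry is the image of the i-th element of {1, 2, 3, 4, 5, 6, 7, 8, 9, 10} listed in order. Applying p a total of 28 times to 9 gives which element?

9

Tracing 9 → 3 → … returns to 9 after 4 steps, so 9 lies in a 4-cycle (1, 7, 9, 3).
On a 4-cycle, p^4 is the identity, so p^28 = p^0 there (28 ≡ 0 mod 4).
So p^28(9) = 9.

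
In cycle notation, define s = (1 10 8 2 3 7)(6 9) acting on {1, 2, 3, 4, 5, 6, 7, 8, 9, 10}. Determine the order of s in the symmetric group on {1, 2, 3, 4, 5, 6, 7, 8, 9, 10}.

The disjoint cycles have lengths 6, 2, 1, 1.
Since disjoint cycles commute, ord(s) = lcm(6, 2) = 6.

6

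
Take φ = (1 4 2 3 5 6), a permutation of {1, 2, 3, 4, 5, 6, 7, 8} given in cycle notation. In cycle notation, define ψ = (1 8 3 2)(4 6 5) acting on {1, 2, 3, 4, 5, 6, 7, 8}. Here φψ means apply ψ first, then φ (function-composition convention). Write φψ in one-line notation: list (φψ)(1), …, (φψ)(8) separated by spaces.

Chase each element through ψ then φ: 1 → 8 → 8; 2 → 1 → 4; 3 → 2 → 3; 4 → 6 → 1; 5 → 4 → 2; 6 → 5 → 6; 7 → 7 → 7; 8 → 3 → 5.
So φψ in one-line form is 8 4 3 1 2 6 7 5.

8 4 3 1 2 6 7 5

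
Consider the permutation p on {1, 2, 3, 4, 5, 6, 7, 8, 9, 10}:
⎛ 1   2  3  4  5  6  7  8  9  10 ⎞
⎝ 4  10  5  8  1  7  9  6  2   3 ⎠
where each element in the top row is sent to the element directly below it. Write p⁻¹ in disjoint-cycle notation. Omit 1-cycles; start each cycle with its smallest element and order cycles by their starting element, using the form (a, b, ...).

The cycle decomposition of p is (1, 4, 8, 6, 7, 9, 2, 10, 3, 5).
Reversing each cycle (and rotating so the smallest element leads) gives p⁻¹ = (1, 5, 3, 10, 2, 9, 7, 6, 8, 4).

(1, 5, 3, 10, 2, 9, 7, 6, 8, 4)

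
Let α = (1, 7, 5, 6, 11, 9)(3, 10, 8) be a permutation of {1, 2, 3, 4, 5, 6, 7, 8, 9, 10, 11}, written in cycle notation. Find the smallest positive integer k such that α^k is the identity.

The cycle type of α is (6, 3, 1, 1).
The order of α is the least common multiple of its cycle lengths: lcm(6, 3) = 6.

6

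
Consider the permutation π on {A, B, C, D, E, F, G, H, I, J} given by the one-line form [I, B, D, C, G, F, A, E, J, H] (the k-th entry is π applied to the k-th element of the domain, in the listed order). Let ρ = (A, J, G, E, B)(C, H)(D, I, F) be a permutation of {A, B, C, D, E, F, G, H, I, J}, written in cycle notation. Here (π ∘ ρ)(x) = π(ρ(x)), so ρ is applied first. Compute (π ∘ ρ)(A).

First apply ρ: ρ(A) = J, then π(J) = H. Thus (π ∘ ρ)(A) = H.

H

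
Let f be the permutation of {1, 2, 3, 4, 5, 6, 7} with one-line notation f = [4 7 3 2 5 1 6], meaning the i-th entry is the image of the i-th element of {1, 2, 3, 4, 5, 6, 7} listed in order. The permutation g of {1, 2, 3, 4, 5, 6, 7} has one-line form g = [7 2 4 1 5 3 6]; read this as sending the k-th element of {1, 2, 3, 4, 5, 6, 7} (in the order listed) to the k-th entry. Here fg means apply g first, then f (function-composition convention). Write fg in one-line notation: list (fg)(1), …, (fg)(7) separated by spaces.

6 7 2 4 5 3 1

(fg)(x) = f(g(x)). Computing each image: f(g(1)) = f(7) = 6, f(g(2)) = f(2) = 7, f(g(3)) = f(4) = 2, f(g(4)) = f(1) = 4, f(g(5)) = f(5) = 5, f(g(6)) = f(3) = 3, f(g(7)) = f(6) = 1.
Hence fg = [6 7 2 4 5 3 1].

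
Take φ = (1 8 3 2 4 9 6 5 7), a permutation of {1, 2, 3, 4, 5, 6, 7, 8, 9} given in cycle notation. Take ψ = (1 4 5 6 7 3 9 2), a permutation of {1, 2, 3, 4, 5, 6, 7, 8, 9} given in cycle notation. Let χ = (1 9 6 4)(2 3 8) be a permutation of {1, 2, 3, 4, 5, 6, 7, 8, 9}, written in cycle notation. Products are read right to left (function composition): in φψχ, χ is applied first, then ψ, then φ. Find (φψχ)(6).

7

(φψχ)(6) = φ(ψ(χ(6))). χ(6) = 4, then ψ(4) = 5, then φ(5) = 7, so the result is 7.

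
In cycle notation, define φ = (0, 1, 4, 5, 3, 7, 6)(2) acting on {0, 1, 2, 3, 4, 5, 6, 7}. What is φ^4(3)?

1

3 lies in the 7-cycle (0, 1, 4, 5, 3, 7, 6).
Stepping 4 places around the cycle: 3 → 7 → 6 → 0 → 1.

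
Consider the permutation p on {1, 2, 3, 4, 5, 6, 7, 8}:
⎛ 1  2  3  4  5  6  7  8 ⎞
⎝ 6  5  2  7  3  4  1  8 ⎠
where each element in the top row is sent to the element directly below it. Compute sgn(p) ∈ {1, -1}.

In disjoint-cycle form the cycle lengths are 4, 3, 1.
A cycle is odd iff its length is even; p has 1 even-length cycle, so sgn(p) = (−1)^1 and p is odd.

-1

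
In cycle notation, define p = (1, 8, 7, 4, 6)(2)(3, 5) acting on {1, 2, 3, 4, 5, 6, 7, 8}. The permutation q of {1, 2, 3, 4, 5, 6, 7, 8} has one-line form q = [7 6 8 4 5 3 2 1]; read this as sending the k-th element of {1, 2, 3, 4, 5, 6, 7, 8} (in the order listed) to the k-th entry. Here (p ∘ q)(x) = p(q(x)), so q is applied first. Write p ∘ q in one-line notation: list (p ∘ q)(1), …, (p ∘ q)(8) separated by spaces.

For each element, apply q then p: 1 → 7 → 4; 2 → 6 → 1; 3 → 8 → 7; 4 → 4 → 6; 5 → 5 → 3; 6 → 3 → 5; 7 → 2 → 2; 8 → 1 → 8.
Collecting the images, p ∘ q = [4 1 7 6 3 5 2 8].

4 1 7 6 3 5 2 8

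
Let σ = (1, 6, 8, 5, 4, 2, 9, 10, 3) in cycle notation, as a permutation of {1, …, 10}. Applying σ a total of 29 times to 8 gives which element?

4

8 lies in the 9-cycle (1, 6, 8, 5, 4, 2, 9, 10, 3).
Since the cycle has length 9, σ^29 acts on it the same as σ^2 (29 mod 9 = 2).
Stepping 2 places around the cycle: 8 → 5 → 4.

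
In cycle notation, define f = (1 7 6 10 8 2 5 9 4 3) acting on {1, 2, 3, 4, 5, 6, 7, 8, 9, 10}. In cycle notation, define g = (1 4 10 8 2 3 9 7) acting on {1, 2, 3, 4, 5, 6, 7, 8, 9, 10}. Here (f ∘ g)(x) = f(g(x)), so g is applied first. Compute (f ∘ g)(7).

7

g(7) = 1, then f(1) = 7; composing gives (f ∘ g)(7) = 7.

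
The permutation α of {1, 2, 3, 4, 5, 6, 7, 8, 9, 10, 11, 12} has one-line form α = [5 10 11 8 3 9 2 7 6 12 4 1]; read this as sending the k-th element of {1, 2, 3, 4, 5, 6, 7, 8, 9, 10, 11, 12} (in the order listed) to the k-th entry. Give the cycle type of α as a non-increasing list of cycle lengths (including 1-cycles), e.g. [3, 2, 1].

The disjoint cycles are (1, 5, 3, 11, 4, 8, 7, 2, 10, 12)(6, 9), with lengths 10, 2 in non-increasing order.

[10, 2]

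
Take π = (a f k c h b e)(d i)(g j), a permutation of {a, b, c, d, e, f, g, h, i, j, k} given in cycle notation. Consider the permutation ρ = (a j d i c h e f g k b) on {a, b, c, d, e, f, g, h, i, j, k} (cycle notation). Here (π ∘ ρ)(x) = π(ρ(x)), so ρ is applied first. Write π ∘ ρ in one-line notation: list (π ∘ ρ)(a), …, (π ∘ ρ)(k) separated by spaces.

(π ∘ ρ)(x) = π(ρ(x)). Computing each image: π(ρ(a)) = π(j) = g, π(ρ(b)) = π(a) = f, π(ρ(c)) = π(h) = b, π(ρ(d)) = π(i) = d, π(ρ(e)) = π(f) = k, π(ρ(f)) = π(g) = j, π(ρ(g)) = π(k) = c, π(ρ(h)) = π(e) = a, π(ρ(i)) = π(c) = h, π(ρ(j)) = π(d) = i, π(ρ(k)) = π(b) = e.
Hence π ∘ ρ = [g f b d k j c a h i e].

g f b d k j c a h i e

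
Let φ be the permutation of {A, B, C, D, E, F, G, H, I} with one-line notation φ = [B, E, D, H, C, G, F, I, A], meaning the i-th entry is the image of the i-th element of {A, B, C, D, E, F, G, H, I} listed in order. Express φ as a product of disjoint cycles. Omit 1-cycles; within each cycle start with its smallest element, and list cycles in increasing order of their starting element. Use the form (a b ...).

(A B E C D H I)(F G)

Start at A and follow images: A → B → E → C → D → H → I → A, giving the cycle (A B E C D H I).
Continuing from each remaining unvisited element yields (A B E C D H I)(F G).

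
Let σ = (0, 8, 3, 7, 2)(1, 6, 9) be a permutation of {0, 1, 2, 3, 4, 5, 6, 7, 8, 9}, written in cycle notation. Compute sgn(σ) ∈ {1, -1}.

The cycle lengths are 5, 3, 1, 1.
A cycle of length ℓ contributes ℓ−1 transpositions, so σ is a product of 4 + 2 = 6 transpositions — even.

1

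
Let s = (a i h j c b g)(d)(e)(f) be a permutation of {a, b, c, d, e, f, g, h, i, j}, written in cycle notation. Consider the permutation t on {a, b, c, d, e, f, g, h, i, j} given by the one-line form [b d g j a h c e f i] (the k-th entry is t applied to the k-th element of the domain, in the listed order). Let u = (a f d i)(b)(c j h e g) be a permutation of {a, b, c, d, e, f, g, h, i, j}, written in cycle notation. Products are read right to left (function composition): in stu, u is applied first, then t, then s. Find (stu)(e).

b

Chase e: u(e) = g; t(g) = c; s(c) = b. Hence (stu)(e) = b.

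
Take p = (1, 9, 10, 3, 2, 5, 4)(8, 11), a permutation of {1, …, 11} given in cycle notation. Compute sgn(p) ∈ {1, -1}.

The cycle lengths are 7, 2, 1, 1.
A cycle is odd iff its length is even; p has 1 even-length cycle, so sgn(p) = (−1)^1 and p is odd.

-1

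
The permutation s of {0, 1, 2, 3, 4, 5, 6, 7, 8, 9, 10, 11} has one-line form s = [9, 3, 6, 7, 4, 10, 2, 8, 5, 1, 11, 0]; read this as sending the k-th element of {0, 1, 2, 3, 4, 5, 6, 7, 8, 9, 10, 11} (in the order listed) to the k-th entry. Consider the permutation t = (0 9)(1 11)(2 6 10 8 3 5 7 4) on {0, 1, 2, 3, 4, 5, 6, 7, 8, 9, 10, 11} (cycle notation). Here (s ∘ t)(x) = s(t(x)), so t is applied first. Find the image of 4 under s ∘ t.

(s ∘ t)(4) = s(t(4)). t(4) = 2, then s(2) = 6. So (s ∘ t)(4) = 6.

6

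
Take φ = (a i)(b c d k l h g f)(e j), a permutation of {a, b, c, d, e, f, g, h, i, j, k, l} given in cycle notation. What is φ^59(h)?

h lies in the 8-cycle (b c d k l h g f).
On an 8-cycle, φ^8 is the identity, so φ^59 = φ^3 there (59 ≡ 3 mod 8).
Stepping 3 places around the cycle: h → g → f → b.

b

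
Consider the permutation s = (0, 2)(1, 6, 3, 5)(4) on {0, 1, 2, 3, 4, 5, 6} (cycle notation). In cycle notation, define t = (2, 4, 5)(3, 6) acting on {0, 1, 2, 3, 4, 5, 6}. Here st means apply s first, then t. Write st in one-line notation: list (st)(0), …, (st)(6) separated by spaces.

4 3 0 2 5 1 6

Chase each element through s then t: 0 → 2 → 4; 1 → 6 → 3; 2 → 0 → 0; 3 → 5 → 2; 4 → 4 → 5; 5 → 1 → 1; 6 → 3 → 6.
So st in one-line form is 4 3 0 2 5 1 6.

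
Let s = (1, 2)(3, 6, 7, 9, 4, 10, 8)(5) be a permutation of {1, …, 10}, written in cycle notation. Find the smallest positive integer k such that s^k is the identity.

The disjoint cycles have lengths 7, 2, 1.
The order of s is the least common multiple of its cycle lengths: lcm(7, 2) = 14.

14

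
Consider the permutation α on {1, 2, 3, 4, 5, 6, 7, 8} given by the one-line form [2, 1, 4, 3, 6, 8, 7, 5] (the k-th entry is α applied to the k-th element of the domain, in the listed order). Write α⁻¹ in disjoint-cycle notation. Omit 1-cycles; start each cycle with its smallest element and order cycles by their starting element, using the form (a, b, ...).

(1, 2)(3, 4)(5, 8, 6)

The cycle decomposition of α is (1, 2)(3, 4)(5, 6, 8).
Reversing each cycle (and rotating so the smallest element leads) gives α⁻¹ = (1, 2)(3, 4)(5, 8, 6).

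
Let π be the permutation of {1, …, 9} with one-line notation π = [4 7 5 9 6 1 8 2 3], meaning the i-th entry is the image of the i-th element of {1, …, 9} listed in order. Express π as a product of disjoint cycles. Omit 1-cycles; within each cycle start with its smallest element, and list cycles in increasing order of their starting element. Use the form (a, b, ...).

(1, 4, 9, 3, 5, 6)(2, 7, 8)

Start at 1 and follow images: 1 → 4 → 9 → 3 → 5 → 6 → 1, giving the cycle (1, 4, 9, 3, 5, 6).
Continuing from each remaining unvisited element yields (1, 4, 9, 3, 5, 6)(2, 7, 8).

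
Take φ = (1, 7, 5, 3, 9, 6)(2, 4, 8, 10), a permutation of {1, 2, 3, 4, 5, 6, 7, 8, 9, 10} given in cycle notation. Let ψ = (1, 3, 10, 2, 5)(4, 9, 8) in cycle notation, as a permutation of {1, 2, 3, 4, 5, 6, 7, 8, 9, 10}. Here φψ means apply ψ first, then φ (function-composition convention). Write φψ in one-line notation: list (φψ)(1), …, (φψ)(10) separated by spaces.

9 3 2 6 7 1 5 8 10 4

(φψ)(x) = φ(ψ(x)). Computing each image: φ(ψ(1)) = φ(3) = 9, φ(ψ(2)) = φ(5) = 3, φ(ψ(3)) = φ(10) = 2, φ(ψ(4)) = φ(9) = 6, φ(ψ(5)) = φ(1) = 7, φ(ψ(6)) = φ(6) = 1, φ(ψ(7)) = φ(7) = 5, φ(ψ(8)) = φ(4) = 8, φ(ψ(9)) = φ(8) = 10, φ(ψ(10)) = φ(2) = 4.
Hence φψ = [9 3 2 6 7 1 5 8 10 4].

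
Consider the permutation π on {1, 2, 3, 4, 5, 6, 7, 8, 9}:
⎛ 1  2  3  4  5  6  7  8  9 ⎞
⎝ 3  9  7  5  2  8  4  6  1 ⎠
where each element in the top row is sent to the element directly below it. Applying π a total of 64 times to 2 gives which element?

Tracing 2 → 9 → … returns to 2 after 7 steps, so 2 lies in a 7-cycle (1, 3, 7, 4, 5, 2, 9).
Since the cycle has length 7, π^64 acts on it the same as π^1 (64 mod 7 = 1).
Advancing 1 step from 2: 2 → 9.

9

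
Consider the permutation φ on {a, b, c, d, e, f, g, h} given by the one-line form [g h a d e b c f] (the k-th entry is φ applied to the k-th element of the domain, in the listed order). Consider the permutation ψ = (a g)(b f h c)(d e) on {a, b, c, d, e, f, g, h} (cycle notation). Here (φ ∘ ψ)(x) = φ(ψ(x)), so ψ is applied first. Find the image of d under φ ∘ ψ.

e

ψ(d) = e, then φ(e) = e; composing gives (φ ∘ ψ)(d) = e.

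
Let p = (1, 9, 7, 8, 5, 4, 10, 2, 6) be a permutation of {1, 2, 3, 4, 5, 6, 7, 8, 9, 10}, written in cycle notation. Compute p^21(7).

4

7 lies in the 9-cycle (1, 9, 7, 8, 5, 4, 10, 2, 6).
On a 9-cycle, p^9 is the identity, so p^21 = p^3 there (21 ≡ 3 mod 9).
Advancing 3 steps from 7: 7 → 8 → 5 → 4.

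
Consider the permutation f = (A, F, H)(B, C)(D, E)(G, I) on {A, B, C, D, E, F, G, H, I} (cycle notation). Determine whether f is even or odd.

The cycle lengths are 3, 2, 2, 2.
A cycle is odd iff its length is even; f has 3 even-length cycles, so sgn(f) = (−1)^3 and f is odd.

odd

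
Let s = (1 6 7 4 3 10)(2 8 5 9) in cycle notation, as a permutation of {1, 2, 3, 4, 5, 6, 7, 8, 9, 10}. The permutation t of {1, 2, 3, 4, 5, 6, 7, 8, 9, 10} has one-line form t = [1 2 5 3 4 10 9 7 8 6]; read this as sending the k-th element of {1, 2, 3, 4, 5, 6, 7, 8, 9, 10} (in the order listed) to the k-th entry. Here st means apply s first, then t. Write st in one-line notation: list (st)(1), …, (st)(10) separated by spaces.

10 7 6 5 8 9 3 4 2 1

(st)(x) = t(s(x)). Computing each image: t(s(1)) = t(6) = 10, t(s(2)) = t(8) = 7, t(s(3)) = t(10) = 6, t(s(4)) = t(3) = 5, t(s(5)) = t(9) = 8, t(s(6)) = t(7) = 9, t(s(7)) = t(4) = 3, t(s(8)) = t(5) = 4, t(s(9)) = t(2) = 2, t(s(10)) = t(1) = 1.
Hence st = [10 7 6 5 8 9 3 4 2 1].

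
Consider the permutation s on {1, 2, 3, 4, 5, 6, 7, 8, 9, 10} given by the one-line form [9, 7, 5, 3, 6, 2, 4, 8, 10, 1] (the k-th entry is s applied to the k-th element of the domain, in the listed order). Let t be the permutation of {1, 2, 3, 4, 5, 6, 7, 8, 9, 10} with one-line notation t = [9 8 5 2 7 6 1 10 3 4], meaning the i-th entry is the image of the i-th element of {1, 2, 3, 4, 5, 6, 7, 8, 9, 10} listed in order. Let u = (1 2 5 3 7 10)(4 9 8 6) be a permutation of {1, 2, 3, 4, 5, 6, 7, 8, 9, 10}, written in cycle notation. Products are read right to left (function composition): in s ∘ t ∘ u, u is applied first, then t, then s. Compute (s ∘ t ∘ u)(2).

Apply the permutations in order: u(2) = 5, then t(5) = 7, then s(7) = 4. So (s ∘ t ∘ u)(2) = 4.

4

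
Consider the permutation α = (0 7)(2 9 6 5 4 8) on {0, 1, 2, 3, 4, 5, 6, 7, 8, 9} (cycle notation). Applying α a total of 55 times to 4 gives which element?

8

4 lies in the 6-cycle (2 9 6 5 4 8).
Powers repeat with period 6 on this cycle, and 55 mod 6 = 1, so α^55(4) = α^1(4).
Stepping 1 place around the cycle: 4 → 8.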